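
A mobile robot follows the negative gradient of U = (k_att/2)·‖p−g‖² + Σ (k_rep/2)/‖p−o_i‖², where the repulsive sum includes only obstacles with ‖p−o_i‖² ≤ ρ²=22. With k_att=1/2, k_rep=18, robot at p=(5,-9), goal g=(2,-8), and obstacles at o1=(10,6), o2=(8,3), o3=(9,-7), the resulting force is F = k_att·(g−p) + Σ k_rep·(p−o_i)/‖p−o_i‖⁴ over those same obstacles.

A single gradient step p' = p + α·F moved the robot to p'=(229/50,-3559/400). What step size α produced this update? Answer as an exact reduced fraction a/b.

α = 1/4

F_att = 1/2·(g−p) = 1/2·(-3,1) = (-1.5000,0.5000)
o1: d²=250 > ρ²=22 → inactive
o2: d²=153 > ρ²=22 → inactive
o3: d²=20 ≤ ρ²=22; F_rep = 18·(-4,-2)/20² = (-0.1800,-0.0900)
F = F_att + ΣF_rep = (-1.6800,0.4100)
Δp = p'−p = (-0.4200,0.1025); α = Δx/Fx = (-21/50) / (-42/25) = 1/4
check: Δy/Fy = (41/400) / (41/100) = 1/4 ✓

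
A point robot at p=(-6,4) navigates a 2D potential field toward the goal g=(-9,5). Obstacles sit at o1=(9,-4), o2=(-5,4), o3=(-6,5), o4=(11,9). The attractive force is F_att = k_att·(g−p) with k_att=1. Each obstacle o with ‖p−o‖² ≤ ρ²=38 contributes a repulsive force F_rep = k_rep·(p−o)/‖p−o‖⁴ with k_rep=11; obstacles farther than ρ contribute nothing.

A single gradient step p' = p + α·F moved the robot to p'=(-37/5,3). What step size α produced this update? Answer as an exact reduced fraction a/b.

α = 1/10

F_att = 1·(g−p) = 1·(-3,1) = (-3.0000,1.0000)
o1: d²=289 > ρ²=38 → inactive
o2: d²=1 ≤ ρ²=38; F_rep = 11·(-1,0)/1² = (-11.0000,0.0000)
o3: d²=1 ≤ ρ²=38; F_rep = 11·(0,-1)/1² = (0.0000,-11.0000)
o4: d²=314 > ρ²=38 → inactive
F = F_att + ΣF_rep = (-14.0000,-10.0000)
Δp = p'−p = (-1.4000,-1.0000); α = Δx/Fx = (-7/5) / (-14) = 1/10
check: Δy/Fy = (-1) / (-10) = 1/10 ✓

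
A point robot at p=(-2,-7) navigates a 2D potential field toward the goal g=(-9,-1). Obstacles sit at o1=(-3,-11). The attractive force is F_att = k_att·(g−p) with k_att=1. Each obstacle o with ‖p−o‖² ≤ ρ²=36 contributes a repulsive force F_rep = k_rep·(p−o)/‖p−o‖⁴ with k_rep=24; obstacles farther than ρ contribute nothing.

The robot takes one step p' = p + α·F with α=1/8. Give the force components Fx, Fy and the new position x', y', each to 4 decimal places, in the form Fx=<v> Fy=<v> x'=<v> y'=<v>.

Fx=-6.9170 Fy=6.3322 x'=-2.8646 y'=-6.2085

F_att = 1·(g−p) = 1·(-7,6) = (-7.0000,6.0000)
o1: d²=17 ≤ ρ²=36; F_rep = 24·(1,4)/17² = (0.0830,0.3322)
F = F_att + ΣF_rep = (-6.9170,6.3322)
p' = p + 1/8·F = (-2.8646,-6.2085)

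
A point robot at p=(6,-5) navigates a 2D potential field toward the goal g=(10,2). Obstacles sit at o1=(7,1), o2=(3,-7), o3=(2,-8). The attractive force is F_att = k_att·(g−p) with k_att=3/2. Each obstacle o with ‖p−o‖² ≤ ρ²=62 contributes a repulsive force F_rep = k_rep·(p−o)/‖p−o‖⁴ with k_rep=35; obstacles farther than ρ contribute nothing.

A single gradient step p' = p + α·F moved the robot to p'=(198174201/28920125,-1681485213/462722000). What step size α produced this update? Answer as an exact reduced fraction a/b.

F_att = 3/2·(g−p) = 3/2·(4,7) = (6.0000,10.5000)
o1: d²=37 ≤ ρ²=62; F_rep = 35·(-1,-6)/37² = (-0.0256,-0.1534)
o2: d²=13 ≤ ρ²=62; F_rep = 35·(3,2)/13² = (0.6213,0.4142)
o3: d²=25 ≤ ρ²=62; F_rep = 35·(4,3)/25² = (0.2240,0.1680)
F = F_att + ΣF_rep = (6.8197,10.9288)
Δp = p'−p = (0.8525,1.3661); α = Δx/Fx = (24653451/28920125) / (197227608/28920125) = 1/8
check: Δy/Fy = (632124787/462722000) / (632124787/57840250) = 1/8 ✓

α = 1/8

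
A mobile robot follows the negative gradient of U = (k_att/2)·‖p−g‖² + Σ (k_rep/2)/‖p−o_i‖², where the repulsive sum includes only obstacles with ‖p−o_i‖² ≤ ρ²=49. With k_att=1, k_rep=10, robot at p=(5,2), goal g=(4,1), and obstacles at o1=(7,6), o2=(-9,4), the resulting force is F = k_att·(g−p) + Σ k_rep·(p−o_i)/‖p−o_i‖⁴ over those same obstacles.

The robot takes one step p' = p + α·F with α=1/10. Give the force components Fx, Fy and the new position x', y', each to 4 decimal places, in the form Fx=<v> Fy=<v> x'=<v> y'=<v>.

Fx=-1.0500 Fy=-1.1000 x'=4.8950 y'=1.8900

F_att = 1·(g−p) = 1·(-1,-1) = (-1.0000,-1.0000)
o1: d²=20 ≤ ρ²=49; F_rep = 10·(-2,-4)/20² = (-0.0500,-0.1000)
o2: d²=200 > ρ²=49 → inactive
F = F_att + ΣF_rep = (-1.0500,-1.1000)
p' = p + 1/10·F = (4.8950,1.8900)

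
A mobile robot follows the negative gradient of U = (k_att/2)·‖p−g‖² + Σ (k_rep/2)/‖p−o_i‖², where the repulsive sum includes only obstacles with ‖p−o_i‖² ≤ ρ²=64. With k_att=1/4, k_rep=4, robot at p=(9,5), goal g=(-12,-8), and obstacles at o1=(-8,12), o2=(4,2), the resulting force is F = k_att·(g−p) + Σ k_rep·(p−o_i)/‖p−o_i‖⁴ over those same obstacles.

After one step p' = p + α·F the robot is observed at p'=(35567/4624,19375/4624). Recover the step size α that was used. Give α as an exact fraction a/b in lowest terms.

α = 1/4

F_att = 1/4·(g−p) = 1/4·(-21,-13) = (-5.2500,-3.2500)
o1: d²=338 > ρ²=64 → inactive
o2: d²=34 ≤ ρ²=64; F_rep = 4·(5,3)/34² = (0.0173,0.0104)
F = F_att + ΣF_rep = (-5.2327,-3.2396)
Δp = p'−p = (-1.3082,-0.8099); α = Δx/Fx = (-6049/4624) / (-6049/1156) = 1/4
check: Δy/Fy = (-3745/4624) / (-3745/1156) = 1/4 ✓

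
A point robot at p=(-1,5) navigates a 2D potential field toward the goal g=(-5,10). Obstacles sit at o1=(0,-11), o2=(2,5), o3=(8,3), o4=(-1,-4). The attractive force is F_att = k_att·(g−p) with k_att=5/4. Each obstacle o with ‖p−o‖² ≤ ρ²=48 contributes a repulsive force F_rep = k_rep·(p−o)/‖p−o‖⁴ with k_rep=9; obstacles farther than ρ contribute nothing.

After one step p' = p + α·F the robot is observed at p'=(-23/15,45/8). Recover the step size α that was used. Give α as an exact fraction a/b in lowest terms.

α = 1/10

F_att = 5/4·(g−p) = 5/4·(-4,5) = (-5.0000,6.2500)
o1: d²=257 > ρ²=48 → inactive
o2: d²=9 ≤ ρ²=48; F_rep = 9·(-3,0)/9² = (-0.3333,0.0000)
o3: d²=85 > ρ²=48 → inactive
o4: d²=81 > ρ²=48 → inactive
F = F_att + ΣF_rep = (-5.3333,6.2500)
Δp = p'−p = (-0.5333,0.6250); α = Δx/Fx = (-8/15) / (-16/3) = 1/10
check: Δy/Fy = (5/8) / (25/4) = 1/10 ✓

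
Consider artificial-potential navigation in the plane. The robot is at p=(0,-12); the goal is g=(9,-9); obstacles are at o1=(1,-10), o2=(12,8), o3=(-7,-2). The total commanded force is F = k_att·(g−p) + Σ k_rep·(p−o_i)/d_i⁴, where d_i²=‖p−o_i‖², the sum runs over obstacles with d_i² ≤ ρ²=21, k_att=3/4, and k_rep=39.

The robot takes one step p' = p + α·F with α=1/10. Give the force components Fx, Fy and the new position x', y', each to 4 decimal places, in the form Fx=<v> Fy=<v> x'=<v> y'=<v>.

Fx=5.1900 Fy=-0.8700 x'=0.5190 y'=-12.0870

F_att = 3/4·(g−p) = 3/4·(9,3) = (6.7500,2.2500)
o1: d²=5 ≤ ρ²=21; F_rep = 39·(-1,-2)/5² = (-1.5600,-3.1200)
o2: d²=544 > ρ²=21 → inactive
o3: d²=149 > ρ²=21 → inactive
F = F_att + ΣF_rep = (5.1900,-0.8700)
p' = p + 1/10·F = (0.5190,-12.0870)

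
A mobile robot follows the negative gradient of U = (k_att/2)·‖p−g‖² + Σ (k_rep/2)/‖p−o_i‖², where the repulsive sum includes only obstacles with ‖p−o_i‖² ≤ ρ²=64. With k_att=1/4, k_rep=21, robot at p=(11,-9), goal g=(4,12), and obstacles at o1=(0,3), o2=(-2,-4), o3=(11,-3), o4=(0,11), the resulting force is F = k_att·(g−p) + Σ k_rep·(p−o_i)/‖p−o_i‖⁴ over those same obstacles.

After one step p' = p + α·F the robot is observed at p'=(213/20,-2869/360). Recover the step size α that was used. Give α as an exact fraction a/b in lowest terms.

α = 1/5

F_att = 1/4·(g−p) = 1/4·(-7,21) = (-1.7500,5.2500)
o1: d²=265 > ρ²=64 → inactive
o2: d²=194 > ρ²=64 → inactive
o3: d²=36 ≤ ρ²=64; F_rep = 21·(0,-6)/36² = (0.0000,-0.0972)
o4: d²=521 > ρ²=64 → inactive
F = F_att + ΣF_rep = (-1.7500,5.1528)
Δp = p'−p = (-0.3500,1.0306); α = Δx/Fx = (-7/20) / (-7/4) = 1/5
check: Δy/Fy = (371/360) / (371/72) = 1/5 ✓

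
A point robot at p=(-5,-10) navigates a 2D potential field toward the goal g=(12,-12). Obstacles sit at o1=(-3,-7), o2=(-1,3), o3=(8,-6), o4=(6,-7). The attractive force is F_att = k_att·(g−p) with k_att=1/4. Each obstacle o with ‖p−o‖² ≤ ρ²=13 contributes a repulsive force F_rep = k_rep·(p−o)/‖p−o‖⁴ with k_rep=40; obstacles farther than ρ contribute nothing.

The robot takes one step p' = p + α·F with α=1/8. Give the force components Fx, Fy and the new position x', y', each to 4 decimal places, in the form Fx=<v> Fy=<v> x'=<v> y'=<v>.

F_att = 1/4·(g−p) = 1/4·(17,-2) = (4.2500,-0.5000)
o1: d²=13 ≤ ρ²=13; F_rep = 40·(-2,-3)/13² = (-0.4734,-0.7101)
o2: d²=185 > ρ²=13 → inactive
o3: d²=185 > ρ²=13 → inactive
o4: d²=130 > ρ²=13 → inactive
F = F_att + ΣF_rep = (3.7766,-1.2101)
p' = p + 1/8·F = (-4.5279,-10.1513)

Fx=3.7766 Fy=-1.2101 x'=-4.5279 y'=-10.1513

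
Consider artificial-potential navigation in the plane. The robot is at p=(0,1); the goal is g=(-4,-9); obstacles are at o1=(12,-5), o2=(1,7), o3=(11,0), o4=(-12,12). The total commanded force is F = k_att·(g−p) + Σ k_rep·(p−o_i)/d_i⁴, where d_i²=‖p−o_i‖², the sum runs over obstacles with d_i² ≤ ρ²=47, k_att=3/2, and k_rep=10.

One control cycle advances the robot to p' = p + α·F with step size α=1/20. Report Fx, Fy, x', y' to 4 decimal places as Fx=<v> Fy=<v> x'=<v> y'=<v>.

F_att = 3/2·(g−p) = 3/2·(-4,-10) = (-6.0000,-15.0000)
o1: d²=180 > ρ²=47 → inactive
o2: d²=37 ≤ ρ²=47; F_rep = 10·(-1,-6)/37² = (-0.0073,-0.0438)
o3: d²=122 > ρ²=47 → inactive
o4: d²=265 > ρ²=47 → inactive
F = F_att + ΣF_rep = (-6.0073,-15.0438)
p' = p + 1/20·F = (-0.3004,0.2478)

Fx=-6.0073 Fy=-15.0438 x'=-0.3004 y'=0.2478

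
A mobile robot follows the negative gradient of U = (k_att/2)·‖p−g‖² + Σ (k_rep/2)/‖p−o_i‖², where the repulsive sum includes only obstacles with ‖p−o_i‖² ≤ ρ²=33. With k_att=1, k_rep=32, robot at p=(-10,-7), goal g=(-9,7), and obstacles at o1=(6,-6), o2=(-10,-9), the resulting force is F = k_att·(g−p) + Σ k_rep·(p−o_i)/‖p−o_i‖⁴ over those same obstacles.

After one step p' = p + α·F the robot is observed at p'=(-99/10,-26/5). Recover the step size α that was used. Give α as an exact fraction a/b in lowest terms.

α = 1/10

F_att = 1·(g−p) = 1·(1,14) = (1.0000,14.0000)
o1: d²=257 > ρ²=33 → inactive
o2: d²=4 ≤ ρ²=33; F_rep = 32·(0,2)/4² = (0.0000,4.0000)
F = F_att + ΣF_rep = (1.0000,18.0000)
Δp = p'−p = (0.1000,1.8000); α = Δx/Fx = (1/10) / (1) = 1/10
check: Δy/Fy = (9/5) / (18) = 1/10 ✓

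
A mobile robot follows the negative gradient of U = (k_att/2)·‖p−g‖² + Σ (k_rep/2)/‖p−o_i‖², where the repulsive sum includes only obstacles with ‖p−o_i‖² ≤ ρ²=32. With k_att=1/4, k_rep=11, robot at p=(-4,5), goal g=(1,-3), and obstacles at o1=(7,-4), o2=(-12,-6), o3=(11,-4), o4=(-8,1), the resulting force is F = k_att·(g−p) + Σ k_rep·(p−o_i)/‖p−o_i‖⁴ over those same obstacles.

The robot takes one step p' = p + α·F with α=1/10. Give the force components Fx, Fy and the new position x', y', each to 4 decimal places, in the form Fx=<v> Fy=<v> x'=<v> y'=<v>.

F_att = 1/4·(g−p) = 1/4·(5,-8) = (1.2500,-2.0000)
o1: d²=202 > ρ²=32 → inactive
o2: d²=185 > ρ²=32 → inactive
o3: d²=306 > ρ²=32 → inactive
o4: d²=32 ≤ ρ²=32; F_rep = 11·(4,4)/32² = (0.0430,0.0430)
F = F_att + ΣF_rep = (1.2930,-1.9570)
p' = p + 1/10·F = (-3.8707,4.8043)

Fx=1.2930 Fy=-1.9570 x'=-3.8707 y'=4.8043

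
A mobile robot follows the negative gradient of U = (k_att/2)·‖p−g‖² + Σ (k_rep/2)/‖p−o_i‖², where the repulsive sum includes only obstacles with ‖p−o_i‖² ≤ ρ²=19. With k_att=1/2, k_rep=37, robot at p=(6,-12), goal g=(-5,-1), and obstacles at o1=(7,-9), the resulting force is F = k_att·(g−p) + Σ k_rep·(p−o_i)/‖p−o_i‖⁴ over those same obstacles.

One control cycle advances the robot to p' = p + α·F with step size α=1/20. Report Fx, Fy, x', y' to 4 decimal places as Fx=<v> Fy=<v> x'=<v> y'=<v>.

Fx=-5.8700 Fy=4.3900 x'=5.7065 y'=-11.7805

F_att = 1/2·(g−p) = 1/2·(-11,11) = (-5.5000,5.5000)
o1: d²=10 ≤ ρ²=19; F_rep = 37·(-1,-3)/10² = (-0.3700,-1.1100)
F = F_att + ΣF_rep = (-5.8700,4.3900)
p' = p + 1/20·F = (5.7065,-11.7805)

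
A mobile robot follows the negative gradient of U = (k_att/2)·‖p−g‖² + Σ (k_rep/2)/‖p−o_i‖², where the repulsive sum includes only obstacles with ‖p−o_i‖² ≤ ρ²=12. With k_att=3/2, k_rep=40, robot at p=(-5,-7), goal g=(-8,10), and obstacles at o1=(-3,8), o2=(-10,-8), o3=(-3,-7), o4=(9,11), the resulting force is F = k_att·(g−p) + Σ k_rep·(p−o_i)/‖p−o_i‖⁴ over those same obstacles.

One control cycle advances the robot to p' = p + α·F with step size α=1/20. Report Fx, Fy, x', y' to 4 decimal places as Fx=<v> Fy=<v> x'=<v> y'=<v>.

F_att = 3/2·(g−p) = 3/2·(-3,17) = (-4.5000,25.5000)
o1: d²=229 > ρ²=12 → inactive
o2: d²=26 > ρ²=12 → inactive
o3: d²=4 ≤ ρ²=12; F_rep = 40·(-2,0)/4² = (-5.0000,0.0000)
o4: d²=520 > ρ²=12 → inactive
F = F_att + ΣF_rep = (-9.5000,25.5000)
p' = p + 1/20·F = (-5.4750,-5.7250)

Fx=-9.5000 Fy=25.5000 x'=-5.4750 y'=-5.7250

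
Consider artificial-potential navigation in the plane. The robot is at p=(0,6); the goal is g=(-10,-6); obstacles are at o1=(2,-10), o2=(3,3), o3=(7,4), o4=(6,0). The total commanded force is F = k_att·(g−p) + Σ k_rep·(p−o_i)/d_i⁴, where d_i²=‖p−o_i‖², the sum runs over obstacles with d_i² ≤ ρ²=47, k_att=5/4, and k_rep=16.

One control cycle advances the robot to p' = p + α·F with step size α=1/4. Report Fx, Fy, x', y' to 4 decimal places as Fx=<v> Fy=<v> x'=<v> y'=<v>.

Fx=-12.6481 Fy=-14.8519 x'=-3.1620 y'=2.2870

F_att = 5/4·(g−p) = 5/4·(-10,-12) = (-12.5000,-15.0000)
o1: d²=260 > ρ²=47 → inactive
o2: d²=18 ≤ ρ²=47; F_rep = 16·(-3,3)/18² = (-0.1481,0.1481)
o3: d²=53 > ρ²=47 → inactive
o4: d²=72 > ρ²=47 → inactive
F = F_att + ΣF_rep = (-12.6481,-14.8519)
p' = p + 1/4·F = (-3.1620,2.2870)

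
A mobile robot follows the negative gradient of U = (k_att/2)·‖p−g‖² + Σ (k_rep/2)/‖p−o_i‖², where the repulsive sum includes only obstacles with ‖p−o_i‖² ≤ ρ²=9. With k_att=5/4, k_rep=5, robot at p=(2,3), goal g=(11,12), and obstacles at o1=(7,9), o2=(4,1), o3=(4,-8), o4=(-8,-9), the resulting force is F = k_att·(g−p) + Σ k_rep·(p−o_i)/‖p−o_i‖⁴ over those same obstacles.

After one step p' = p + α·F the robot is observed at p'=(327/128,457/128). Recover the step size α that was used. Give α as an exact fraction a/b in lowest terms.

α = 1/20

F_att = 5/4·(g−p) = 5/4·(9,9) = (11.2500,11.2500)
o1: d²=61 > ρ²=9 → inactive
o2: d²=8 ≤ ρ²=9; F_rep = 5·(-2,2)/8² = (-0.1562,0.1562)
o3: d²=125 > ρ²=9 → inactive
o4: d²=244 > ρ²=9 → inactive
F = F_att + ΣF_rep = (11.0938,11.4062)
Δp = p'−p = (0.5547,0.5703); α = Δx/Fx = (71/128) / (355/32) = 1/20
check: Δy/Fy = (73/128) / (365/32) = 1/20 ✓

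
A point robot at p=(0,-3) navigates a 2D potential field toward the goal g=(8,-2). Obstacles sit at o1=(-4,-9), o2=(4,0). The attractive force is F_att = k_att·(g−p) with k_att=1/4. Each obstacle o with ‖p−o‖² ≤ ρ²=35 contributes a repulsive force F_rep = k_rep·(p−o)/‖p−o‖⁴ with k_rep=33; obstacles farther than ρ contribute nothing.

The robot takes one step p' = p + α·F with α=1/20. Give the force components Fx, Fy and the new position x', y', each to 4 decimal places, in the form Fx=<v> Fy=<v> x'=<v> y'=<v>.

Fx=1.7888 Fy=0.0916 x'=0.0894 y'=-2.9954

F_att = 1/4·(g−p) = 1/4·(8,1) = (2.0000,0.2500)
o1: d²=52 > ρ²=35 → inactive
o2: d²=25 ≤ ρ²=35; F_rep = 33·(-4,-3)/25² = (-0.2112,-0.1584)
F = F_att + ΣF_rep = (1.7888,0.0916)
p' = p + 1/20·F = (0.0894,-2.9954)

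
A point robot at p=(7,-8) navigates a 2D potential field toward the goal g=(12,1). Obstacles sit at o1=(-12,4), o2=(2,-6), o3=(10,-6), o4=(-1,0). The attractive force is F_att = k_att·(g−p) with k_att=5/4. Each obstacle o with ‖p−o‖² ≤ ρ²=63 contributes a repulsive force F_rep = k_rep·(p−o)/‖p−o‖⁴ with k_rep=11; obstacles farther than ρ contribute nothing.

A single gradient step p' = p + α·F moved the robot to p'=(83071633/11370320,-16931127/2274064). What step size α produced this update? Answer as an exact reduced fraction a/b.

F_att = 5/4·(g−p) = 5/4·(5,9) = (6.2500,11.2500)
o1: d²=505 > ρ²=63 → inactive
o2: d²=29 ≤ ρ²=63; F_rep = 11·(5,-2)/29² = (0.0654,-0.0262)
o3: d²=13 ≤ ρ²=63; F_rep = 11·(-3,-2)/13² = (-0.1953,-0.1302)
o4: d²=128 > ρ²=63 → inactive
F = F_att + ΣF_rep = (6.1201,11.0937)
Δp = p'−p = (0.3060,0.5547); α = Δx/Fx = (3479393/11370320) / (3479393/568516) = 1/20
check: Δy/Fy = (1261385/2274064) / (6306925/568516) = 1/20 ✓

α = 1/20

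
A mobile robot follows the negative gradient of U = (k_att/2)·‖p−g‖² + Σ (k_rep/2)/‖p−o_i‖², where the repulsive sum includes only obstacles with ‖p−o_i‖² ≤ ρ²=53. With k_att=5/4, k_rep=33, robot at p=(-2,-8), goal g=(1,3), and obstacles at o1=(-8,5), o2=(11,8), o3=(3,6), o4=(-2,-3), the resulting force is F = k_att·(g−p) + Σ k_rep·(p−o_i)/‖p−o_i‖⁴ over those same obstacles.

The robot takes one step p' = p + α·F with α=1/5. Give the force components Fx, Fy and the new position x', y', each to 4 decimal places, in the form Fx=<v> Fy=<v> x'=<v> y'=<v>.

Fx=3.7500 Fy=13.4860 x'=-1.2500 y'=-5.3028

F_att = 5/4·(g−p) = 5/4·(3,11) = (3.7500,13.7500)
o1: d²=205 > ρ²=53 → inactive
o2: d²=425 > ρ²=53 → inactive
o3: d²=221 > ρ²=53 → inactive
o4: d²=25 ≤ ρ²=53; F_rep = 33·(0,-5)/25² = (0.0000,-0.2640)
F = F_att + ΣF_rep = (3.7500,13.4860)
p' = p + 1/5·F = (-1.2500,-5.3028)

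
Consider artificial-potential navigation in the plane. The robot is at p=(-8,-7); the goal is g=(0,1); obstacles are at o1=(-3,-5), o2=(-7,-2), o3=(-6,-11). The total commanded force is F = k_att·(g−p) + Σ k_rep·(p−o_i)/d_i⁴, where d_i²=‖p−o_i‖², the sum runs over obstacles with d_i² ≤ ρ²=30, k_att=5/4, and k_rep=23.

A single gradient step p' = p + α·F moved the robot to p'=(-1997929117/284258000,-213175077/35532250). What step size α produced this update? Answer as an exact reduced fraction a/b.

α = 1/10

F_att = 5/4·(g−p) = 5/4·(8,8) = (10.0000,10.0000)
o1: d²=29 ≤ ρ²=30; F_rep = 23·(-5,-2)/29² = (-0.1367,-0.0547)
o2: d²=26 ≤ ρ²=30; F_rep = 23·(-1,-5)/26² = (-0.0340,-0.1701)
o3: d²=20 ≤ ρ²=30; F_rep = 23·(-2,4)/20² = (-0.1150,0.2300)
F = F_att + ΣF_rep = (9.7142,10.0052)
Δp = p'−p = (0.9714,1.0005); α = Δx/Fx = (276134883/284258000) / (276134883/28425800) = 1/10
check: Δy/Fy = (35550673/35532250) / (35550673/3553225) = 1/10 ✓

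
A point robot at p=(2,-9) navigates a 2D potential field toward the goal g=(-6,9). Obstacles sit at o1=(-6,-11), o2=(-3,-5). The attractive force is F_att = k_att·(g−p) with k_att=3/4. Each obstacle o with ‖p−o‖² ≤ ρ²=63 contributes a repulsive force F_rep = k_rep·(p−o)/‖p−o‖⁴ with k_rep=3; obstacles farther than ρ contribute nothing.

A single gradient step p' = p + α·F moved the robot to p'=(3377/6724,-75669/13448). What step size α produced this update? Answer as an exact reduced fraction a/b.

α = 1/4

F_att = 3/4·(g−p) = 3/4·(-8,18) = (-6.0000,13.5000)
o1: d²=68 > ρ²=63 → inactive
o2: d²=41 ≤ ρ²=63; F_rep = 3·(5,-4)/41² = (0.0089,-0.0071)
F = F_att + ΣF_rep = (-5.9911,13.4929)
Δp = p'−p = (-1.4978,3.3732); α = Δx/Fx = (-10071/6724) / (-10071/1681) = 1/4
check: Δy/Fy = (45363/13448) / (45363/3362) = 1/4 ✓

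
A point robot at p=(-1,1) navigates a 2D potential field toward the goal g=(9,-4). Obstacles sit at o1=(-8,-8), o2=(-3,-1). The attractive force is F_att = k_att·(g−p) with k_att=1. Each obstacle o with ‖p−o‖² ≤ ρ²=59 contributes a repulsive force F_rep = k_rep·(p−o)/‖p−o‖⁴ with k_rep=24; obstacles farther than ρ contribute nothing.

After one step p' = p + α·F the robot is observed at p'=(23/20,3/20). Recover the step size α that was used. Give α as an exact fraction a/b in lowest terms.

F_att = 1·(g−p) = 1·(10,-5) = (10.0000,-5.0000)
o1: d²=130 > ρ²=59 → inactive
o2: d²=8 ≤ ρ²=59; F_rep = 24·(2,2)/8² = (0.7500,0.7500)
F = F_att + ΣF_rep = (10.7500,-4.2500)
Δp = p'−p = (2.1500,-0.8500); α = Δx/Fx = (43/20) / (43/4) = 1/5
check: Δy/Fy = (-17/20) / (-17/4) = 1/5 ✓

α = 1/5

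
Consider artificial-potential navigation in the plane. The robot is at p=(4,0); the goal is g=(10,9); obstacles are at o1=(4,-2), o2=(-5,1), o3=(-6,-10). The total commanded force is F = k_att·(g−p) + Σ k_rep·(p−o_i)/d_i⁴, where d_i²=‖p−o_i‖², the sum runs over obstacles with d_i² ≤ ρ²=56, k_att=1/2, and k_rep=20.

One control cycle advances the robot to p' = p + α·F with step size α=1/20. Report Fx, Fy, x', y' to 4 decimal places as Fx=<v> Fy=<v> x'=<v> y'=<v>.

Fx=3.0000 Fy=7.0000 x'=4.1500 y'=0.3500

F_att = 1/2·(g−p) = 1/2·(6,9) = (3.0000,4.5000)
o1: d²=4 ≤ ρ²=56; F_rep = 20·(0,2)/4² = (0.0000,2.5000)
o2: d²=82 > ρ²=56 → inactive
o3: d²=200 > ρ²=56 → inactive
F = F_att + ΣF_rep = (3.0000,7.0000)
p' = p + 1/20·F = (4.1500,0.3500)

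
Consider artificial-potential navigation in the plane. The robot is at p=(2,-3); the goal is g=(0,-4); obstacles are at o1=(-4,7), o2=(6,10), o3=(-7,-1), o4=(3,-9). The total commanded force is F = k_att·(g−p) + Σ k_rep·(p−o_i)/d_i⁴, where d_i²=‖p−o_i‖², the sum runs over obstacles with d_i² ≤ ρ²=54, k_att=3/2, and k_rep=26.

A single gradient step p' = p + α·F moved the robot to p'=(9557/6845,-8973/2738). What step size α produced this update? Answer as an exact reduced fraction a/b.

α = 1/5

F_att = 3/2·(g−p) = 3/2·(-2,-1) = (-3.0000,-1.5000)
o1: d²=136 > ρ²=54 → inactive
o2: d²=185 > ρ²=54 → inactive
o3: d²=85 > ρ²=54 → inactive
o4: d²=37 ≤ ρ²=54; F_rep = 26·(-1,6)/37² = (-0.0190,0.1140)
F = F_att + ΣF_rep = (-3.0190,-1.3860)
Δp = p'−p = (-0.6038,-0.2772); α = Δx/Fx = (-4133/6845) / (-4133/1369) = 1/5
check: Δy/Fy = (-759/2738) / (-3795/2738) = 1/5 ✓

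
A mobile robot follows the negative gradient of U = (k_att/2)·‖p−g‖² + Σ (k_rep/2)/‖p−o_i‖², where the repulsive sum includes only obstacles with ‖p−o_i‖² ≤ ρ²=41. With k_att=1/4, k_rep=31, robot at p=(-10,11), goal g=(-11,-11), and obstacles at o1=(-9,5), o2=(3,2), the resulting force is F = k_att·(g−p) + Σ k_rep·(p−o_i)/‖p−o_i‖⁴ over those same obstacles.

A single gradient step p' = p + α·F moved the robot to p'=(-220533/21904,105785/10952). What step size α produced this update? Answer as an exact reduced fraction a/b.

α = 1/4

F_att = 1/4·(g−p) = 1/4·(-1,-22) = (-0.2500,-5.5000)
o1: d²=37 ≤ ρ²=41; F_rep = 31·(-1,6)/37² = (-0.0226,0.1359)
o2: d²=250 > ρ²=41 → inactive
F = F_att + ΣF_rep = (-0.2726,-5.3641)
Δp = p'−p = (-0.0682,-1.3410); α = Δx/Fx = (-1493/21904) / (-1493/5476) = 1/4
check: Δy/Fy = (-14687/10952) / (-14687/2738) = 1/4 ✓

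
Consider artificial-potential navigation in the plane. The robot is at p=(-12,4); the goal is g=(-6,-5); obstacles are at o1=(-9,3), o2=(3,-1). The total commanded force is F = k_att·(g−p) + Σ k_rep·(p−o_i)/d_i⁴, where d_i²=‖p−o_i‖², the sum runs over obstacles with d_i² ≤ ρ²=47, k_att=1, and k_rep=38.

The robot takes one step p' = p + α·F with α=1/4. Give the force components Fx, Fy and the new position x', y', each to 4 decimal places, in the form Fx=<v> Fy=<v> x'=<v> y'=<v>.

Fx=4.8600 Fy=-8.6200 x'=-10.7850 y'=1.8450

F_att = 1·(g−p) = 1·(6,-9) = (6.0000,-9.0000)
o1: d²=10 ≤ ρ²=47; F_rep = 38·(-3,1)/10² = (-1.1400,0.3800)
o2: d²=250 > ρ²=47 → inactive
F = F_att + ΣF_rep = (4.8600,-8.6200)
p' = p + 1/4·F = (-10.7850,1.8450)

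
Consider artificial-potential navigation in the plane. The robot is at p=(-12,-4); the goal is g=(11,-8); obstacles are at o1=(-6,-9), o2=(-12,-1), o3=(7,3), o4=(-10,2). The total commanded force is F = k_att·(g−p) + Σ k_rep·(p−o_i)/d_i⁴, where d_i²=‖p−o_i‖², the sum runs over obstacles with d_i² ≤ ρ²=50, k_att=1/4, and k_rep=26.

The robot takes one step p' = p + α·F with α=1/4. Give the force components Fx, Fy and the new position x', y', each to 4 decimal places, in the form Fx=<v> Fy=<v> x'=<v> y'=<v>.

F_att = 1/4·(g−p) = 1/4·(23,-4) = (5.7500,-1.0000)
o1: d²=61 > ρ²=50 → inactive
o2: d²=9 ≤ ρ²=50; F_rep = 26·(0,-3)/9² = (0.0000,-0.9630)
o3: d²=410 > ρ²=50 → inactive
o4: d²=40 ≤ ρ²=50; F_rep = 26·(-2,-6)/40² = (-0.0325,-0.0975)
F = F_att + ΣF_rep = (5.7175,-2.0605)
p' = p + 1/4·F = (-10.5706,-4.5151)

Fx=5.7175 Fy=-2.0605 x'=-10.5706 y'=-4.5151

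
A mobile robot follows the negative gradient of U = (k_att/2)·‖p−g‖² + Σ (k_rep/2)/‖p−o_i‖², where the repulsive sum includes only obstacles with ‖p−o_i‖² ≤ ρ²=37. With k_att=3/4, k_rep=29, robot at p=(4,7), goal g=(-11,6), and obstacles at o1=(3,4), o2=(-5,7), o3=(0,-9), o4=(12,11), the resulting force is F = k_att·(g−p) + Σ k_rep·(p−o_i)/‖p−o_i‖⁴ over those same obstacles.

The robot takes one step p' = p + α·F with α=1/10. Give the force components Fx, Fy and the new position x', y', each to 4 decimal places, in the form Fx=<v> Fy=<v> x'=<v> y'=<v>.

Fx=-10.9600 Fy=0.1200 x'=2.9040 y'=7.0120

F_att = 3/4·(g−p) = 3/4·(-15,-1) = (-11.2500,-0.7500)
o1: d²=10 ≤ ρ²=37; F_rep = 29·(1,3)/10² = (0.2900,0.8700)
o2: d²=81 > ρ²=37 → inactive
o3: d²=272 > ρ²=37 → inactive
o4: d²=80 > ρ²=37 → inactive
F = F_att + ΣF_rep = (-10.9600,0.1200)
p' = p + 1/10·F = (2.9040,7.0120)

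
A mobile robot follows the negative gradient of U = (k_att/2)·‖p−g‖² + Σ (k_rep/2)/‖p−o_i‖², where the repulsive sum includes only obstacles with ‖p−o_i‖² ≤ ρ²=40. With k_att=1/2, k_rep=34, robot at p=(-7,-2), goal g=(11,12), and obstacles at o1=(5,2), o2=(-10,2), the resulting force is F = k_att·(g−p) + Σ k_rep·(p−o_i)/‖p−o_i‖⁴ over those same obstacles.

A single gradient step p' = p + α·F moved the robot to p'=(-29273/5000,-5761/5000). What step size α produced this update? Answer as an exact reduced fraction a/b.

F_att = 1/2·(g−p) = 1/2·(18,14) = (9.0000,7.0000)
o1: d²=160 > ρ²=40 → inactive
o2: d²=25 ≤ ρ²=40; F_rep = 34·(3,-4)/25² = (0.1632,-0.2176)
F = F_att + ΣF_rep = (9.1632,6.7824)
Δp = p'−p = (1.1454,0.8478); α = Δx/Fx = (5727/5000) / (5727/625) = 1/8
check: Δy/Fy = (4239/5000) / (4239/625) = 1/8 ✓

α = 1/8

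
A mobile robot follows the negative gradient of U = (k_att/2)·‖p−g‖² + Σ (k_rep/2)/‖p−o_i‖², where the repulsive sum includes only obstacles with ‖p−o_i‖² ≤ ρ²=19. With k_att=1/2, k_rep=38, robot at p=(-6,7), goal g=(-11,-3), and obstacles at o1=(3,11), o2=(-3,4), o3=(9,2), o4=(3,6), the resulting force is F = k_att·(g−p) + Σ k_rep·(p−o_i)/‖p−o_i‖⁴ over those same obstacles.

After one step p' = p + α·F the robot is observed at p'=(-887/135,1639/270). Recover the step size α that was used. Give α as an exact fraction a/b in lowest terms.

α = 1/5

F_att = 1/2·(g−p) = 1/2·(-5,-10) = (-2.5000,-5.0000)
o1: d²=97 > ρ²=19 → inactive
o2: d²=18 ≤ ρ²=19; F_rep = 38·(-3,3)/18² = (-0.3519,0.3519)
o3: d²=250 > ρ²=19 → inactive
o4: d²=82 > ρ²=19 → inactive
F = F_att + ΣF_rep = (-2.8519,-4.6481)
Δp = p'−p = (-0.5704,-0.9296); α = Δx/Fx = (-77/135) / (-77/27) = 1/5
check: Δy/Fy = (-251/270) / (-251/54) = 1/5 ✓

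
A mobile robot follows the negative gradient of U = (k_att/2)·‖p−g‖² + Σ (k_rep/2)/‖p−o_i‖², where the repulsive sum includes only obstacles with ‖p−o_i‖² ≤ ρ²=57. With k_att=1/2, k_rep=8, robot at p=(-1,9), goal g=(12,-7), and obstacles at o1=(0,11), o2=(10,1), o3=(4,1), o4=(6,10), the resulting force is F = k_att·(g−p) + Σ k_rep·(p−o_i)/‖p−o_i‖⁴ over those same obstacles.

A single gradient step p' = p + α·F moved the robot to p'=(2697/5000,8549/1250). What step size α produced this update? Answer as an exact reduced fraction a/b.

F_att = 1/2·(g−p) = 1/2·(13,-16) = (6.5000,-8.0000)
o1: d²=5 ≤ ρ²=57; F_rep = 8·(-1,-2)/5² = (-0.3200,-0.6400)
o2: d²=185 > ρ²=57 → inactive
o3: d²=89 > ρ²=57 → inactive
o4: d²=50 ≤ ρ²=57; F_rep = 8·(-7,-1)/50² = (-0.0224,-0.0032)
F = F_att + ΣF_rep = (6.1576,-8.6432)
Δp = p'−p = (1.5394,-2.1608); α = Δx/Fx = (7697/5000) / (7697/1250) = 1/4
check: Δy/Fy = (-2701/1250) / (-5402/625) = 1/4 ✓

α = 1/4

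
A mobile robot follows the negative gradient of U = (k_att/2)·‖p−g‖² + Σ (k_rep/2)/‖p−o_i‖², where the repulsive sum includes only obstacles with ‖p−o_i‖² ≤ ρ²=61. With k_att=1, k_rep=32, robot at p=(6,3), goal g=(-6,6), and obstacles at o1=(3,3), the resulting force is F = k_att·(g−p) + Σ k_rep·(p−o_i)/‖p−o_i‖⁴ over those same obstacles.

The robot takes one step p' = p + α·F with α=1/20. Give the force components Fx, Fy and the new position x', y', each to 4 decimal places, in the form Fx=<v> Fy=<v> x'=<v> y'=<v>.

F_att = 1·(g−p) = 1·(-12,3) = (-12.0000,3.0000)
o1: d²=9 ≤ ρ²=61; F_rep = 32·(3,0)/9² = (1.1852,0.0000)
F = F_att + ΣF_rep = (-10.8148,3.0000)
p' = p + 1/20·F = (5.4593,3.1500)

Fx=-10.8148 Fy=3.0000 x'=5.4593 y'=3.1500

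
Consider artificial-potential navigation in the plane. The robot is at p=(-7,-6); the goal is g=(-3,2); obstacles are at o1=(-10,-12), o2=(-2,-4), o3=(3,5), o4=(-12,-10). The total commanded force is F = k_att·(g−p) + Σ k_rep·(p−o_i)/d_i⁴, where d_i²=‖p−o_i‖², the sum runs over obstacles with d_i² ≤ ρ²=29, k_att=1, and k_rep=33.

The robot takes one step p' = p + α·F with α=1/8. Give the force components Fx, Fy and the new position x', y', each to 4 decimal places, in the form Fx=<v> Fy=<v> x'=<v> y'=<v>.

F_att = 1·(g−p) = 1·(4,8) = (4.0000,8.0000)
o1: d²=45 > ρ²=29 → inactive
o2: d²=29 ≤ ρ²=29; F_rep = 33·(-5,-2)/29² = (-0.1962,-0.0785)
o3: d²=221 > ρ²=29 → inactive
o4: d²=41 > ρ²=29 → inactive
F = F_att + ΣF_rep = (3.8038,7.9215)
p' = p + 1/8·F = (-6.5245,-5.0098)

Fx=3.8038 Fy=7.9215 x'=-6.5245 y'=-5.0098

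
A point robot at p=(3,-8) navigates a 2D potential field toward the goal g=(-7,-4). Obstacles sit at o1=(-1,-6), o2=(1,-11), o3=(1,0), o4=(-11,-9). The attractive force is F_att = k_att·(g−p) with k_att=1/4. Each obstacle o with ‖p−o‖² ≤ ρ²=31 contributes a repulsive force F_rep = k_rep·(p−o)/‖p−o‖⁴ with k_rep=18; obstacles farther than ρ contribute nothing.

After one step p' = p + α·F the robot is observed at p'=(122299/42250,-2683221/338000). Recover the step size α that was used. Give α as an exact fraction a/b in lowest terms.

F_att = 1/4·(g−p) = 1/4·(-10,4) = (-2.5000,1.0000)
o1: d²=20 ≤ ρ²=31; F_rep = 18·(4,-2)/20² = (0.1800,-0.0900)
o2: d²=13 ≤ ρ²=31; F_rep = 18·(2,3)/13² = (0.2130,0.3195)
o3: d²=68 > ρ²=31 → inactive
o4: d²=197 > ρ²=31 → inactive
F = F_att + ΣF_rep = (-2.1070,1.2295)
Δp = p'−p = (-0.1053,0.0615); α = Δx/Fx = (-4451/42250) / (-8902/4225) = 1/20
check: Δy/Fy = (20779/338000) / (20779/16900) = 1/20 ✓

α = 1/20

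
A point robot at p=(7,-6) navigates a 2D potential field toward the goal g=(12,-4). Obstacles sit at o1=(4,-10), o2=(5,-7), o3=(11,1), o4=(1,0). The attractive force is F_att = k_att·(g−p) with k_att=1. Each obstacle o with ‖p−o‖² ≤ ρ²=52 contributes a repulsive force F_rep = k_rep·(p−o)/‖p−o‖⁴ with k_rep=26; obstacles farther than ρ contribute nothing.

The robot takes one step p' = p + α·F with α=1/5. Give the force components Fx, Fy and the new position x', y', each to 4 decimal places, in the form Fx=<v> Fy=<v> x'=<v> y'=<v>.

F_att = 1·(g−p) = 1·(5,2) = (5.0000,2.0000)
o1: d²=25 ≤ ρ²=52; F_rep = 26·(3,4)/25² = (0.1248,0.1664)
o2: d²=5 ≤ ρ²=52; F_rep = 26·(2,1)/5² = (2.0800,1.0400)
o3: d²=65 > ρ²=52 → inactive
o4: d²=72 > ρ²=52 → inactive
F = F_att + ΣF_rep = (7.2048,3.2064)
p' = p + 1/5·F = (8.4410,-5.3587)

Fx=7.2048 Fy=3.2064 x'=8.4410 y'=-5.3587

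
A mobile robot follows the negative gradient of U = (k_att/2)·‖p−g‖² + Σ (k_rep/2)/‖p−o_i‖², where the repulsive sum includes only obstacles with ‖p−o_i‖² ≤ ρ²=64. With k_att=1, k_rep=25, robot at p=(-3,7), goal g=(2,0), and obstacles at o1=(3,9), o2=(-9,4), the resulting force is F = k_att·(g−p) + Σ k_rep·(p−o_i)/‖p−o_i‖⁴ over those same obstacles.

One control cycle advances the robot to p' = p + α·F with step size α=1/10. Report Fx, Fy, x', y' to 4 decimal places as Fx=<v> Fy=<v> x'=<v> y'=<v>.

F_att = 1·(g−p) = 1·(5,-7) = (5.0000,-7.0000)
o1: d²=40 ≤ ρ²=64; F_rep = 25·(-6,-2)/40² = (-0.0938,-0.0312)
o2: d²=45 ≤ ρ²=64; F_rep = 25·(6,3)/45² = (0.0741,0.0370)
F = F_att + ΣF_rep = (4.9803,-6.9942)
p' = p + 1/10·F = (-2.5020,6.3006)

Fx=4.9803 Fy=-6.9942 x'=-2.5020 y'=6.3006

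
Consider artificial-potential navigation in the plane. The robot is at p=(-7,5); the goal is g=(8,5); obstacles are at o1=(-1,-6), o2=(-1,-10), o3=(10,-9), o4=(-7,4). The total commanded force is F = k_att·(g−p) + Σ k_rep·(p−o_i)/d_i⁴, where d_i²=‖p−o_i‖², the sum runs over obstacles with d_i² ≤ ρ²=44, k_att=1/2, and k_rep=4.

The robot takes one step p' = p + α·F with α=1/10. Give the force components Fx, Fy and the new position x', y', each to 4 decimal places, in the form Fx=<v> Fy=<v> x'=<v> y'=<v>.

Fx=7.5000 Fy=4.0000 x'=-6.2500 y'=5.4000

F_att = 1/2·(g−p) = 1/2·(15,0) = (7.5000,0.0000)
o1: d²=157 > ρ²=44 → inactive
o2: d²=261 > ρ²=44 → inactive
o3: d²=485 > ρ²=44 → inactive
o4: d²=1 ≤ ρ²=44; F_rep = 4·(0,1)/1² = (0.0000,4.0000)
F = F_att + ΣF_rep = (7.5000,4.0000)
p' = p + 1/10·F = (-6.2500,5.4000)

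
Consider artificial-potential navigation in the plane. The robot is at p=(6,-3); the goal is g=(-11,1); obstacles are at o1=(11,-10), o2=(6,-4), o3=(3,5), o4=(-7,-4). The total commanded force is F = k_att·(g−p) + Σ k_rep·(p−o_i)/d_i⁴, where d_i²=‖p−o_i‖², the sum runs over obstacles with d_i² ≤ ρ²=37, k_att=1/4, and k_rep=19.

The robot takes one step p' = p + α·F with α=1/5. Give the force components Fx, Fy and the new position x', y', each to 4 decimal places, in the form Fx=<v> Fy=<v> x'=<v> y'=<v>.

F_att = 1/4·(g−p) = 1/4·(-17,4) = (-4.2500,1.0000)
o1: d²=74 > ρ²=37 → inactive
o2: d²=1 ≤ ρ²=37; F_rep = 19·(0,1)/1² = (0.0000,19.0000)
o3: d²=73 > ρ²=37 → inactive
o4: d²=170 > ρ²=37 → inactive
F = F_att + ΣF_rep = (-4.2500,20.0000)
p' = p + 1/5·F = (5.1500,1.0000)

Fx=-4.2500 Fy=20.0000 x'=5.1500 y'=1.0000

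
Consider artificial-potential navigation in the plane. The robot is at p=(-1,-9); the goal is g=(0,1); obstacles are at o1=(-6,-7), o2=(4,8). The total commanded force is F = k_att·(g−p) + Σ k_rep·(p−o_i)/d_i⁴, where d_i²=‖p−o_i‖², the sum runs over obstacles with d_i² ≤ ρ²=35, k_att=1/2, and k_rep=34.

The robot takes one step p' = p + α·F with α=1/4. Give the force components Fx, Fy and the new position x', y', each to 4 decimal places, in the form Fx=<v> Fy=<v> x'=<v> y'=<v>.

F_att = 1/2·(g−p) = 1/2·(1,10) = (0.5000,5.0000)
o1: d²=29 ≤ ρ²=35; F_rep = 34·(5,-2)/29² = (0.2021,-0.0809)
o2: d²=314 > ρ²=35 → inactive
F = F_att + ΣF_rep = (0.7021,4.9191)
p' = p + 1/4·F = (-0.8245,-7.7702)

Fx=0.7021 Fy=4.9191 x'=-0.8245 y'=-7.7702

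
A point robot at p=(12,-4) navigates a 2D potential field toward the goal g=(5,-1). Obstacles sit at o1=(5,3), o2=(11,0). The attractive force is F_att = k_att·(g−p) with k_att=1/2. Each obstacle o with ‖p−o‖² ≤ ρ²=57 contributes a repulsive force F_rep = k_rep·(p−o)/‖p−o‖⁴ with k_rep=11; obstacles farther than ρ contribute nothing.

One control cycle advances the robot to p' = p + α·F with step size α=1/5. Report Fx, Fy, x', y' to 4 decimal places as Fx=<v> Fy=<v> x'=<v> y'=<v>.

F_att = 1/2·(g−p) = 1/2·(-7,3) = (-3.5000,1.5000)
o1: d²=98 > ρ²=57 → inactive
o2: d²=17 ≤ ρ²=57; F_rep = 11·(1,-4)/17² = (0.0381,-0.1522)
F = F_att + ΣF_rep = (-3.4619,1.3478)
p' = p + 1/5·F = (11.3076,-3.7304)

Fx=-3.4619 Fy=1.3478 x'=11.3076 y'=-3.7304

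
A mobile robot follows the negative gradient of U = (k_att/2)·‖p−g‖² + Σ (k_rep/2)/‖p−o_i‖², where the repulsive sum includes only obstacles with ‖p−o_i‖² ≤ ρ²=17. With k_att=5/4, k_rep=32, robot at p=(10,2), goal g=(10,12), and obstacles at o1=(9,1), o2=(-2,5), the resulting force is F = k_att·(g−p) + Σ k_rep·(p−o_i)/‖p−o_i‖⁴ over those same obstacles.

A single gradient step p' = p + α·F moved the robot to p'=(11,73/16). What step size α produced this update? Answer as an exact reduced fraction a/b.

α = 1/8

F_att = 5/4·(g−p) = 5/4·(0,10) = (0.0000,12.5000)
o1: d²=2 ≤ ρ²=17; F_rep = 32·(1,1)/2² = (8.0000,8.0000)
o2: d²=153 > ρ²=17 → inactive
F = F_att + ΣF_rep = (8.0000,20.5000)
Δp = p'−p = (1.0000,2.5625); α = Δx/Fx = (1) / (8) = 1/8
check: Δy/Fy = (41/16) / (41/2) = 1/8 ✓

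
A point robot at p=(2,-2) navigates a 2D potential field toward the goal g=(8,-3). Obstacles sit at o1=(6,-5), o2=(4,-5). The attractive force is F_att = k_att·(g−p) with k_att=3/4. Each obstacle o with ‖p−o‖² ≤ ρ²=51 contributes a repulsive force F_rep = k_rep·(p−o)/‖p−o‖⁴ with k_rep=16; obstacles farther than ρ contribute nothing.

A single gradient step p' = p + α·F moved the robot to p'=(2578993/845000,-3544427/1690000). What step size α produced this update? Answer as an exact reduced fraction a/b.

α = 1/4

F_att = 3/4·(g−p) = 3/4·(6,-1) = (4.5000,-0.7500)
o1: d²=25 ≤ ρ²=51; F_rep = 16·(-4,3)/25² = (-0.1024,0.0768)
o2: d²=13 ≤ ρ²=51; F_rep = 16·(-2,3)/13² = (-0.1893,0.2840)
F = F_att + ΣF_rep = (4.2083,-0.3892)
Δp = p'−p = (1.0521,-0.0973); α = Δx/Fx = (888993/845000) / (888993/211250) = 1/4
check: Δy/Fy = (-164427/1690000) / (-164427/422500) = 1/4 ✓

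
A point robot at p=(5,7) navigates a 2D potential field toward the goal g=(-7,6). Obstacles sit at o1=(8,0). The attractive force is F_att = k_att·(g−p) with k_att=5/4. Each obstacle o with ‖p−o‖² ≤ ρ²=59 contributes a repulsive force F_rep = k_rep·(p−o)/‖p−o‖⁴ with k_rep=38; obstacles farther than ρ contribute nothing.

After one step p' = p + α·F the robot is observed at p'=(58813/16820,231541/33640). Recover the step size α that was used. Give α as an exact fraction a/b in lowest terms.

α = 1/10

F_att = 5/4·(g−p) = 5/4·(-12,-1) = (-15.0000,-1.2500)
o1: d²=58 ≤ ρ²=59; F_rep = 38·(-3,7)/58² = (-0.0339,0.0791)
F = F_att + ΣF_rep = (-15.0339,-1.1709)
Δp = p'−p = (-1.5034,-0.1171); α = Δx/Fx = (-25287/16820) / (-25287/1682) = 1/10
check: Δy/Fy = (-3939/33640) / (-3939/3364) = 1/10 ✓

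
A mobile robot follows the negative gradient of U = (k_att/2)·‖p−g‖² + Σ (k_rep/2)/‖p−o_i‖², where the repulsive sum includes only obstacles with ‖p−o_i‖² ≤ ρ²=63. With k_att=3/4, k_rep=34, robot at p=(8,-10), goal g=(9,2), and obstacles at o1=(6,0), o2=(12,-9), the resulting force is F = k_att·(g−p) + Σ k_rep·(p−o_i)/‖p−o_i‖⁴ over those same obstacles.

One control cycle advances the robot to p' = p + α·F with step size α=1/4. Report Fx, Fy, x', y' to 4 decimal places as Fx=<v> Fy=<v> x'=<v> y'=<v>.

F_att = 3/4·(g−p) = 3/4·(1,12) = (0.7500,9.0000)
o1: d²=104 > ρ²=63 → inactive
o2: d²=17 ≤ ρ²=63; F_rep = 34·(-4,-1)/17² = (-0.4706,-0.1176)
F = F_att + ΣF_rep = (0.2794,8.8824)
p' = p + 1/4·F = (8.0699,-7.7794)

Fx=0.2794 Fy=8.8824 x'=8.0699 y'=-7.7794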